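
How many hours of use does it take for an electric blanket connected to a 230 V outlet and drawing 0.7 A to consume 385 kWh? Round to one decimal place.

Power = 0.7 A × 230 V = 161 W = 0.161 kW
Hours = 385 kWh ÷ 0.161 kW = 2391.3 h

2391.3 h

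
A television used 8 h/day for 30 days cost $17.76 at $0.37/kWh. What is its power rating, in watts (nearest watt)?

Energy = $17.76 ÷ $0.37/kWh = 48 kWh
Runtime = 8 h/day × 30 days = 240 h
Power = 48 kWh ÷ 240 h = 0.2 kW = 200 W

200 W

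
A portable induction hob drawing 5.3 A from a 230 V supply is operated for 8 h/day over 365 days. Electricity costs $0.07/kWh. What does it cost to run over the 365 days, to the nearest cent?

$249.16

Power = 5.3 A × 230 V = 1219 W = 1.219 kW
Runtime = 8 h/day × 365 days = 2920 h
Energy = 1.219 kW × 2920 h = 3559.48 kWh
Cost = 3559.48 kWh × $0.07/kWh = $249.16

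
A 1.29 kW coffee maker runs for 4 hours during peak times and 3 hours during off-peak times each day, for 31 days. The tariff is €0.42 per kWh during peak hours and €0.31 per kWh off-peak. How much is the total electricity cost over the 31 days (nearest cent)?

€104.37

Peak energy = 1.29 kW × 4 h × 31 = 159.96 kWh
Off-peak energy = 1.29 kW × 3 h × 31 = 119.97 kWh
Cost = 159.96 × €0.42 + 119.97 × €0.31 = €67.1832 + €37.1907 = €104.37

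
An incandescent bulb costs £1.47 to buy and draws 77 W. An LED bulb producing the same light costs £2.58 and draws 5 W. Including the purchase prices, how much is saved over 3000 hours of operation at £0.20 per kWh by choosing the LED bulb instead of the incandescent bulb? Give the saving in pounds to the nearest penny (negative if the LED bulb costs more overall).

incandescent bulb: £1.47 + (77/1000) kW × 3000 h × £0.20 = £1.47 + £46.2 = £47.67
LED bulb: £2.58 + (5/1000) kW × 3000 h × £0.20 = £2.58 + £3 = £5.58
Saving = £47.67 − £5.58 = £42.09

£42.09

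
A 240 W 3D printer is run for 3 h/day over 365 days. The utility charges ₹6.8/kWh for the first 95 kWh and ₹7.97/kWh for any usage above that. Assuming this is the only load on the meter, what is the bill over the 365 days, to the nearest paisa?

₹1983.37

Runtime = 3 h/day × 365 days = 1095 h
Energy = 0.24 kW × 1095 h = 262.8 kWh
Tier 1 (0–95 kWh): 95 × ₹6.8 = ₹646
Above 95 kWh: 167.8 × ₹7.97 = ₹1337.366
Bill = ₹1983.37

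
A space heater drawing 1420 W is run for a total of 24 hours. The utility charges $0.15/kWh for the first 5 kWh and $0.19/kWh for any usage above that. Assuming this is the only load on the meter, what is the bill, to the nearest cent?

Energy = 1.42 kW × 24 h = 34.08 kWh
Tier 1 (0–5 kWh): 5 × $0.15 = $0.75
Above 5 kWh: 29.08 × $0.19 = $5.5252
Bill = $6.28

$6.28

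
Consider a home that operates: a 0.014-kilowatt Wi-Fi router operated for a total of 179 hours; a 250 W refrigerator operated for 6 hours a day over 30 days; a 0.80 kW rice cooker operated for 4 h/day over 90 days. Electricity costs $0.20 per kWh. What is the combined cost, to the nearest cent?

Wi-Fi router: 0.014 kW × 179 h = 2.506 kWh
refrigerator: Runtime = 6 h/day × 30 days = 180 h
refrigerator: 0.25 kW × 180 h = 45 kWh
rice cooker: Runtime = 4 h/day × 90 days = 360 h
rice cooker: 0.8 kW × 360 h = 288 kWh
Total energy = 335.506 kWh
Cost = 335.506 × $0.20 = $67.10

$67.10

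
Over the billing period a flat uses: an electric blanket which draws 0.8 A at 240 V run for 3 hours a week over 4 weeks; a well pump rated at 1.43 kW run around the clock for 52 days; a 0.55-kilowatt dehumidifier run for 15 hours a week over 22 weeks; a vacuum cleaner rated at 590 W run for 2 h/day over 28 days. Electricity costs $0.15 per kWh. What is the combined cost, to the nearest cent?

$300.22

electric blanket: Power = 0.8 A × 240 V = 192 W = 0.192 kW
electric blanket: Runtime = 3 h/week × 4 weeks = 12 h
electric blanket: 0.192 kW × 12 h = 2.304 kWh
well pump: Runtime = 24 h × 52 = 1248 h
well pump: 1.43 kW × 1248 h = 1784.64 kWh
dehumidifier: Runtime = 15 h/week × 22 weeks = 330 h
dehumidifier: 0.55 kW × 330 h = 181.5 kWh
vacuum cleaner: Runtime = 2 h/day × 28 days = 56 h
vacuum cleaner: 0.59 kW × 56 h = 33.04 kWh
Total energy = 2001.484 kWh
Cost = 2001.484 × $0.15 = $300.22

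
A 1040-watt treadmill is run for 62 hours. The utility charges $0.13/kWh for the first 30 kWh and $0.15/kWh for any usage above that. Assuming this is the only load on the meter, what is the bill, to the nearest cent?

$9.07

Energy = 1.04 kW × 62 h = 64.48 kWh
Tier 1 (0–30 kWh): 30 × $0.13 = $3.9
Above 30 kWh: 34.48 × $0.15 = $5.172
Bill = $9.07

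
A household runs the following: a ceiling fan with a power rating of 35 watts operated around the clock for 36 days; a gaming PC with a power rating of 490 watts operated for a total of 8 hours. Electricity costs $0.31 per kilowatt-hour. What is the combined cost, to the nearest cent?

$10.59

ceiling fan: Runtime = 24 h × 36 = 864 h
ceiling fan: 0.035 kW × 864 h = 30.24 kWh
gaming PC: 0.49 kW × 8 h = 3.92 kWh
Total energy = 34.16 kWh
Cost = 34.16 × $0.31 = $10.59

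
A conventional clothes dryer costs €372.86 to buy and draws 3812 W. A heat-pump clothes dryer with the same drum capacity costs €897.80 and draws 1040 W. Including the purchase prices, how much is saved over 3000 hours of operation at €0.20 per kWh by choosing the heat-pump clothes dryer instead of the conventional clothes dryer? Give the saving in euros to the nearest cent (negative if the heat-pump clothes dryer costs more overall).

€1138.26

conventional clothes dryer: €372.86 + (3812/1000) kW × 3000 h × €0.20 = €372.86 + €2287.2 = €2660.06
heat-pump clothes dryer: €897.80 + (1040/1000) kW × 3000 h × €0.20 = €897.80 + €624 = €1521.8
Saving = €2660.06 − €1521.8 = €1138.26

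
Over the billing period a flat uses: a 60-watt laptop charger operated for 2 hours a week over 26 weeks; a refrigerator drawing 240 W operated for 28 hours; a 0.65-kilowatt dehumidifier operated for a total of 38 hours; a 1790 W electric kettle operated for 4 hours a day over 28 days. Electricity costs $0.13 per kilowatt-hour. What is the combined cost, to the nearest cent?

laptop charger: Runtime = 2 h/week × 26 weeks = 52 h
laptop charger: 0.06 kW × 52 h = 3.12 kWh
refrigerator: 0.24 kW × 28 h = 6.72 kWh
dehumidifier: 0.65 kW × 38 h = 24.7 kWh
electric kettle: Runtime = 4 h/day × 28 days = 112 h
electric kettle: 1.79 kW × 112 h = 200.48 kWh
Total energy = 235.02 kWh
Cost = 235.02 × $0.13 = $30.55

$30.55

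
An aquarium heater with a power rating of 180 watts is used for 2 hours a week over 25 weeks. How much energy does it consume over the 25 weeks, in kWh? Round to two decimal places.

9.00 kWh

Runtime = 2 h/week × 25 weeks = 50 h
Energy = 0.18 kW × 50 h = 9 kWh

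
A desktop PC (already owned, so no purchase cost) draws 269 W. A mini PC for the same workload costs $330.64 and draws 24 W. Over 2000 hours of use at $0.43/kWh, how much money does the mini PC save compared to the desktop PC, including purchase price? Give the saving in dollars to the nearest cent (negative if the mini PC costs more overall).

desktop PC: $0.00 + (269/1000) kW × 2000 h × $0.43 = $0.00 + $231.34 = $231.34
mini PC: $330.64 + (24/1000) kW × 2000 h × $0.43 = $330.64 + $20.64 = $351.28
Saving = $231.34 − $351.28 = −$119.94

-$119.94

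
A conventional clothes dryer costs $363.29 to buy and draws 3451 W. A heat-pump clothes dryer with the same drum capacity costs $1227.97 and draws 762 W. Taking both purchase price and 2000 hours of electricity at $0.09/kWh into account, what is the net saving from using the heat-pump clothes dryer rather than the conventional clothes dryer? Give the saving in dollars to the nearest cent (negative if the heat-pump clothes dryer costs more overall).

conventional clothes dryer: $363.29 + (3451/1000) kW × 2000 h × $0.09 = $363.29 + $621.18 = $984.47
heat-pump clothes dryer: $1227.97 + (762/1000) kW × 2000 h × $0.09 = $1227.97 + $137.16 = $1365.13
Saving = $984.47 − $1365.13 = −$380.66

-$380.66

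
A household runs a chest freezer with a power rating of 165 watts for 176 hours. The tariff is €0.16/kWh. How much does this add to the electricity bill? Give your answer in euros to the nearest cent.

Energy = 0.165 kW × 176 h = 29.04 kWh
Cost = 29.04 kWh × €0.16/kWh = €4.65

€4.65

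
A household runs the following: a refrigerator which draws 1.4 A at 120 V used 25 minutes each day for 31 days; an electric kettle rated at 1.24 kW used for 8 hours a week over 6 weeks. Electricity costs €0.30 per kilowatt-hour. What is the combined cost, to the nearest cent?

€18.51

refrigerator: Power = 1.4 A × 120 V = 168 W = 0.168 kW
refrigerator: Runtime = 25 min × 31 = 775 min = 12.916666… h
refrigerator: 0.168 kW × 12.916666… h = 2.17 kWh
electric kettle: Runtime = 8 h/week × 6 weeks = 48 h
electric kettle: 1.24 kW × 48 h = 59.52 kWh
Total energy = 61.69 kWh
Cost = 61.69 × €0.30 = €18.51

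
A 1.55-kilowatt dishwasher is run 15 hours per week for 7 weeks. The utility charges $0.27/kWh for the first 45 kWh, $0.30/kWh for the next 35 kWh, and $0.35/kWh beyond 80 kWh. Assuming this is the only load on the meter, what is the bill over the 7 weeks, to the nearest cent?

$51.61

Runtime = 15 h/week × 7 weeks = 105 h
Energy = 1.55 kW × 105 h = 162.75 kWh
Tier 1 (0–45 kWh): 45 × $0.27 = $12.15
Tier 2 (45–80 kWh): 35 × $0.30 = $10.5
Above 80 kWh: 82.75 × $0.35 = $28.9625
Bill = $51.61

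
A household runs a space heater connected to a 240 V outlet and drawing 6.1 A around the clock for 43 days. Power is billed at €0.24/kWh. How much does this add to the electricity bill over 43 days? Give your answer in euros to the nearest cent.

€362.60

Power = 6.1 A × 240 V = 1464 W = 1.464 kW
Runtime = 24 h × 43 = 1032 h
Energy = 1.464 kW × 1032 h = 1510.848 kWh
Cost = 1510.848 kWh × €0.24/kWh = €362.60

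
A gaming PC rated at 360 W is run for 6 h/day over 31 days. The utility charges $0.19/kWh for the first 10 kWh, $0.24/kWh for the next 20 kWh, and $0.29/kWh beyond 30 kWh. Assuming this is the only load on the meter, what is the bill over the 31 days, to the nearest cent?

Runtime = 6 h/day × 31 days = 186 h
Energy = 0.36 kW × 186 h = 66.96 kWh
Tier 1 (0–10 kWh): 10 × $0.19 = $1.9
Tier 2 (10–30 kWh): 20 × $0.24 = $4.8
Above 30 kWh: 36.96 × $0.29 = $10.7184
Bill = $17.42

$17.42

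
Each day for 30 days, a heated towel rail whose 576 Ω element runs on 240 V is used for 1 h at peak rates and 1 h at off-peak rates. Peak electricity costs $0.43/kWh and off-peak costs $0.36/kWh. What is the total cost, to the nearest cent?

Power = V²/R = 240²/576 = 100 W = 0.1 kW
Peak energy = 0.1 kW × 1 h × 30 = 3 kWh
Off-peak energy = 0.1 kW × 1 h × 30 = 3 kWh
Cost = 3 × $0.43 + 3 × $0.36 = $1.29 + $1.08 = $2.37

$2.37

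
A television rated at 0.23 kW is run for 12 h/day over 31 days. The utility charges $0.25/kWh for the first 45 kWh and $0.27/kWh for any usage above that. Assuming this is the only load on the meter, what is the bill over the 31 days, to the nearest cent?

$22.20

Runtime = 12 h/day × 31 days = 372 h
Energy = 0.23 kW × 372 h = 85.56 kWh
Tier 1 (0–45 kWh): 45 × $0.25 = $11.25
Above 45 kWh: 40.56 × $0.27 = $10.9512
Bill = $22.20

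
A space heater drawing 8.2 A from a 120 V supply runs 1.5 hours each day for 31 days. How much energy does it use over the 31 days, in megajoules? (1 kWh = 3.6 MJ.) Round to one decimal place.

164.7 MJ

Power = 8.2 A × 120 V = 984 W = 0.984 kW
Runtime = 1.5 h/day × 31 days = 46.5 h
Energy = 0.984 kW × 46.5 h = 45.756 kWh
= 45.756 × 3.6 MJ = 164.7 MJ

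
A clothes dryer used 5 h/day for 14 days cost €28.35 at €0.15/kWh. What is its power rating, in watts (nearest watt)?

Energy = €28.35 ÷ €0.15/kWh = 189 kWh
Runtime = 5 h/day × 14 days = 70 h
Power = 189 kWh ÷ 70 h = 2.7 kW = 2700 W

2700 W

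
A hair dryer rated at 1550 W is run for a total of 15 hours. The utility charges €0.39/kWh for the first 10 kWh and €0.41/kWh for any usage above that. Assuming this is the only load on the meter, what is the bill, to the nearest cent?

€9.33

Energy = 1.55 kW × 15 h = 23.25 kWh
Tier 1 (0–10 kWh): 10 × €0.39 = €3.9
Above 10 kWh: 13.25 × €0.41 = €5.4325
Bill = €9.33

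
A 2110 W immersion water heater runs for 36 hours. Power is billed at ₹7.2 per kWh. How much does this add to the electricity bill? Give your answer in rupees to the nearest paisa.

Energy = 2.11 kW × 36 h = 75.96 kWh
Cost = 75.96 kWh × ₹7.2/kWh = ₹546.91

₹546.91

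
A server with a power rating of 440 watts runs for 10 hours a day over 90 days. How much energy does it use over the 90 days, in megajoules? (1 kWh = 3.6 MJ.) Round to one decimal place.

Runtime = 10 h/day × 90 days = 900 h
Energy = 0.44 kW × 900 h = 396 kWh
= 396 × 3.6 MJ = 1425.6 MJ

1425.6 MJ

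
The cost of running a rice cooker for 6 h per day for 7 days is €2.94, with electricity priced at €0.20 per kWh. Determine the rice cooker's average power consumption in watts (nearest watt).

350 W

Energy = €2.94 ÷ €0.20/kWh = 14.7 kWh
Runtime = 6 h/day × 7 days = 42 h
Power = 14.7 kWh ÷ 42 h = 0.35 kW = 350 W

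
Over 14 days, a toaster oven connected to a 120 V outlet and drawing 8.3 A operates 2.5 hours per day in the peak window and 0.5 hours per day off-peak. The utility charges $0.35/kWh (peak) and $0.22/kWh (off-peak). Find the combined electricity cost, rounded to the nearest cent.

Power = 8.3 A × 120 V = 996 W = 0.996 kW
Peak energy = 0.996 kW × 2.5 h × 14 = 34.86 kWh
Off-peak energy = 0.996 kW × 0.5 h × 14 = 6.972 kWh
Cost = 34.86 × $0.35 + 6.972 × $0.22 = $12.201 + $1.53384 = $13.73

$13.73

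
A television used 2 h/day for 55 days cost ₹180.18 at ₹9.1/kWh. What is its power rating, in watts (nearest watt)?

180 W

Energy = ₹180.18 ÷ ₹9.1/kWh = 19.8 kWh
Runtime = 2 h/day × 55 days = 110 h
Power = 19.8 kWh ÷ 110 h = 0.18 kW = 180 W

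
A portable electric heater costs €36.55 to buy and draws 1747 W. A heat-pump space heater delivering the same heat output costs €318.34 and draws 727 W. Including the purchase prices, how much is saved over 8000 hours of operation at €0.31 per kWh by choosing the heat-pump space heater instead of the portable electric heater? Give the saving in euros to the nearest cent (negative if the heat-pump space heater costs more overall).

portable electric heater: €36.55 + (1747/1000) kW × 8000 h × €0.31 = €36.55 + €4332.56 = €4369.11
heat-pump space heater: €318.34 + (727/1000) kW × 8000 h × €0.31 = €318.34 + €1802.96 = €2121.3
Saving = €4369.11 − €2121.3 = €2247.81

€2247.81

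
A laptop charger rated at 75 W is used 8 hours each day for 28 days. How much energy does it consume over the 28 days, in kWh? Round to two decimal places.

16.80 kWh

Runtime = 8 h/day × 28 days = 224 h
Energy = 0.075 kW × 224 h = 16.8 kWh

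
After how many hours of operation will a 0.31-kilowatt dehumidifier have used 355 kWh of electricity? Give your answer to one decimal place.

1145.2 h

Hours = 355 kWh ÷ 0.31 kW = 1145.2 h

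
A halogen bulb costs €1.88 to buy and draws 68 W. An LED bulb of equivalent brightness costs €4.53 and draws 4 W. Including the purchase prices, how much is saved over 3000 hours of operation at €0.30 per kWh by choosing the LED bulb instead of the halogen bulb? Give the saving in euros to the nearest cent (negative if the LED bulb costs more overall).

halogen bulb: €1.88 + (68/1000) kW × 3000 h × €0.30 = €1.88 + €61.2 = €63.08
LED bulb: €4.53 + (4/1000) kW × 3000 h × €0.30 = €4.53 + €3.6 = €8.13
Saving = €63.08 − €8.13 = €54.95

€54.95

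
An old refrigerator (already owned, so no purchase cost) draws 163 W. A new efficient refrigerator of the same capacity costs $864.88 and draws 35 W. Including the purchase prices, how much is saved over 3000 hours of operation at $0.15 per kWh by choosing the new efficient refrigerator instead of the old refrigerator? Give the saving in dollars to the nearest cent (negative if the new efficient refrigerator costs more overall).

-$807.28

old refrigerator: $0.00 + (163/1000) kW × 3000 h × $0.15 = $0.00 + $73.35 = $73.35
new efficient refrigerator: $864.88 + (35/1000) kW × 3000 h × $0.15 = $864.88 + $15.75 = $880.63
Saving = $73.35 − $880.63 = −$807.28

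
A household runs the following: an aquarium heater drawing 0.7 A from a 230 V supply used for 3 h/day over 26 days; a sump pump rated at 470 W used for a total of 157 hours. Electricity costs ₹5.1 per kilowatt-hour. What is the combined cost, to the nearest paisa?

aquarium heater: Power = 0.7 A × 230 V = 161 W = 0.161 kW
aquarium heater: Runtime = 3 h/day × 26 days = 78 h
aquarium heater: 0.161 kW × 78 h = 12.558 kWh
sump pump: 0.47 kW × 157 h = 73.79 kWh
Total energy = 86.348 kWh
Cost = 86.348 × ₹5.1 = ₹440.37

₹440.37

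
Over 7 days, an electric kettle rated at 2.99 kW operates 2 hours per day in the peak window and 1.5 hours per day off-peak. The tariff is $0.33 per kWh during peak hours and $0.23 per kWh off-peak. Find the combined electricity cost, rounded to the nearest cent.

Peak energy = 2.99 kW × 2 h × 7 = 41.86 kWh
Off-peak energy = 2.99 kW × 1.5 h × 7 = 31.395 kWh
Cost = 41.86 × $0.33 + 31.395 × $0.23 = $13.8138 + $7.22085 = $21.03

$21.03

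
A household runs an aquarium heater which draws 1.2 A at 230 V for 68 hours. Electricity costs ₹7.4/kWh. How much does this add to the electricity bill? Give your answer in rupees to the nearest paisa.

₹138.88

Power = 1.2 A × 230 V = 276 W = 0.276 kW
Energy = 0.276 kW × 68 h = 18.768 kWh
Cost = 18.768 kWh × ₹7.4/kWh = ₹138.88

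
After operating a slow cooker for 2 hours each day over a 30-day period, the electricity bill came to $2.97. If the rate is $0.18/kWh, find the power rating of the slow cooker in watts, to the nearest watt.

275 W

Energy = $2.97 ÷ $0.18/kWh = 16.5 kWh
Runtime = 2 h/day × 30 days = 60 h
Power = 16.5 kWh ÷ 60 h = 0.275 kW = 275 W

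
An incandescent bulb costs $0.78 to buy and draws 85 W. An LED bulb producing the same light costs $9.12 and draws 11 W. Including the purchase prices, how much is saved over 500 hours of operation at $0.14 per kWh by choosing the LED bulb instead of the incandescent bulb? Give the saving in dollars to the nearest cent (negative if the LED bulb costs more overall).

-$3.16

incandescent bulb: $0.78 + (85/1000) kW × 500 h × $0.14 = $0.78 + $5.95 = $6.73
LED bulb: $9.12 + (11/1000) kW × 500 h × $0.14 = $9.12 + $0.77 = $9.89
Saving = $6.73 − $9.89 = −$3.16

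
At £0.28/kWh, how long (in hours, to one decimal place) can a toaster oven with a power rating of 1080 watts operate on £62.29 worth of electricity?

206.0 h

Energy available = £62.29 ÷ £0.28/kWh = 222.4643 kWh
Hours = 222.4643 kWh ÷ 1.08 kW = 206.0 h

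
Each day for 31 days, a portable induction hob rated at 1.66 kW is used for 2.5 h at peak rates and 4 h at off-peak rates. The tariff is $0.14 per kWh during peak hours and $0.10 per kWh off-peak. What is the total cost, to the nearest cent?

$38.60

Peak energy = 1.66 kW × 2.5 h × 31 = 128.65 kWh
Off-peak energy = 1.66 kW × 4 h × 31 = 205.84 kWh
Cost = 128.65 × $0.14 + 205.84 × $0.10 = $18.011 + $20.584 = $38.60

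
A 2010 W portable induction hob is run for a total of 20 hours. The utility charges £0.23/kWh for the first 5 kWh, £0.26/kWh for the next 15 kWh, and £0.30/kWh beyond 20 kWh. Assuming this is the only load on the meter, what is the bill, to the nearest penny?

£11.11

Energy = 2.01 kW × 20 h = 40.2 kWh
Tier 1 (0–5 kWh): 5 × £0.23 = £1.15
Tier 2 (5–20 kWh): 15 × £0.26 = £3.9
Above 20 kWh: 20.2 × £0.30 = £6.06
Bill = £11.11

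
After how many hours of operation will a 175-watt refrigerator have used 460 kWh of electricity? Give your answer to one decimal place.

Hours = 460 kWh ÷ 0.175 kW = 2628.6 h

2628.6 h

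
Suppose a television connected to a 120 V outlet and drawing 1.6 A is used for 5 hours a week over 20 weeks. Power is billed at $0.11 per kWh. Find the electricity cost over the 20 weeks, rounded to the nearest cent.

Power = 1.6 A × 120 V = 192 W = 0.192 kW
Runtime = 5 h/week × 20 weeks = 100 h
Energy = 0.192 kW × 100 h = 19.2 kWh
Cost = 19.2 kWh × $0.11/kWh = $2.11

$2.11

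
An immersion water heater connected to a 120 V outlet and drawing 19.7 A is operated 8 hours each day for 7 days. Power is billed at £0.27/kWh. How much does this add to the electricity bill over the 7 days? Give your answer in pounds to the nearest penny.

Power = 19.7 A × 120 V = 2364 W = 2.364 kW
Runtime = 8 h/day × 7 days = 56 h
Energy = 2.364 kW × 56 h = 132.384 kWh
Cost = 132.384 kWh × £0.27/kWh = £35.74

£35.74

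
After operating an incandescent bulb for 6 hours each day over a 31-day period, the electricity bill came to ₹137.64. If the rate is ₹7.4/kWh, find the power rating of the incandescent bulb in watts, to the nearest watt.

100 W

Energy = ₹137.64 ÷ ₹7.4/kWh = 18.6 kWh
Runtime = 6 h/day × 31 days = 186 h
Power = 18.6 kWh ÷ 186 h = 0.1 kW = 100 W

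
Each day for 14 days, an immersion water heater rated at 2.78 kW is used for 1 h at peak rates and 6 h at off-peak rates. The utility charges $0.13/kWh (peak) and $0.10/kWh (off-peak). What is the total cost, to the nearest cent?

$28.41

Peak energy = 2.78 kW × 1 h × 14 = 38.92 kWh
Off-peak energy = 2.78 kW × 6 h × 14 = 233.52 kWh
Cost = 38.92 × $0.13 + 233.52 × $0.10 = $5.0596 + $23.352 = $28.41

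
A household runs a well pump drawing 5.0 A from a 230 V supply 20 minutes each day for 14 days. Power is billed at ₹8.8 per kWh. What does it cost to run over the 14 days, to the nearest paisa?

Power = 5.0 A × 230 V = 1150 W = 1.15 kW
Runtime = 20 min × 14 = 280 min = 4.666666… h
Energy = 1.15 kW × 4.666666… h = 5.366666… kWh
Cost = 5.366666… kWh × ₹8.8/kWh = ₹47.23

₹47.23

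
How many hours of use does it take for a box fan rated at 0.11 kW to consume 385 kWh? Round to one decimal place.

Hours = 385 kWh ÷ 0.11 kW = 3500.0 h

3500.0 h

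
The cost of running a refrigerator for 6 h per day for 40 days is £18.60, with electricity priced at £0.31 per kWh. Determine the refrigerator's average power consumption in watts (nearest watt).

Energy = £18.60 ÷ £0.31/kWh = 60 kWh
Runtime = 6 h/day × 40 days = 240 h
Power = 60 kWh ÷ 240 h = 0.25 kW = 250 W

250 W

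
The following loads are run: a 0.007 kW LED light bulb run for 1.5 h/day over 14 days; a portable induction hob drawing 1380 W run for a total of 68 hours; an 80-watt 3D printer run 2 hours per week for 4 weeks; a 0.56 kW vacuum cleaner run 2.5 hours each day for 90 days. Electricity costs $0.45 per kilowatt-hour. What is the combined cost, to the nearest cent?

$99.28

LED light bulb: Runtime = 1.5 h/day × 14 days = 21 h
LED light bulb: 0.007 kW × 21 h = 0.147 kWh
portable induction hob: 1.38 kW × 68 h = 93.84 kWh
3D printer: Runtime = 2 h/week × 4 weeks = 8 h
3D printer: 0.08 kW × 8 h = 0.64 kWh
vacuum cleaner: Runtime = 2.5 h/day × 90 days = 225 h
vacuum cleaner: 0.56 kW × 225 h = 126 kWh
Total energy = 220.627 kWh
Cost = 220.627 × $0.45 = $99.28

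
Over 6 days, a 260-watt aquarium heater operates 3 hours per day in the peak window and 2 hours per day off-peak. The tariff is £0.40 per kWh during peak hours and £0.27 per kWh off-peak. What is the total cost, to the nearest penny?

£2.71

Peak energy = 0.26 kW × 3 h × 6 = 4.68 kWh
Off-peak energy = 0.26 kW × 2 h × 6 = 3.12 kWh
Cost = 4.68 × £0.40 + 3.12 × £0.27 = £1.872 + £0.8424 = £2.71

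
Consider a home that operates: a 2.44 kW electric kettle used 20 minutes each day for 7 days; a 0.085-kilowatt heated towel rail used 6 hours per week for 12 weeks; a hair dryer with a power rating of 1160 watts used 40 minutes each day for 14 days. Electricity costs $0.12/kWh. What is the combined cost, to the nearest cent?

electric kettle: Runtime = 20 min × 7 = 140 min = 2.333333… h
electric kettle: 2.44 kW × 2.333333… h = 5.693333… kWh
heated towel rail: Runtime = 6 h/week × 12 weeks = 72 h
heated towel rail: 0.085 kW × 72 h = 6.12 kWh
hair dryer: Runtime = 40 min × 14 = 560 min = 9.333333… h
hair dryer: 1.16 kW × 9.333333… h = 10.826666… kWh
Total energy = 22.64 kWh
Cost = 22.64 × $0.12 = $2.72

$2.72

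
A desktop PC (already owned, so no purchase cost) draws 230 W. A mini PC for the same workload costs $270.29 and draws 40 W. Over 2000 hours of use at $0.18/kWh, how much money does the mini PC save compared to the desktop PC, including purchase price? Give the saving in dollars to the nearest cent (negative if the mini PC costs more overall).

-$201.89

desktop PC: $0.00 + (230/1000) kW × 2000 h × $0.18 = $0.00 + $82.8 = $82.8
mini PC: $270.29 + (40/1000) kW × 2000 h × $0.18 = $270.29 + $14.4 = $284.69
Saving = $82.8 − $284.69 = −$201.89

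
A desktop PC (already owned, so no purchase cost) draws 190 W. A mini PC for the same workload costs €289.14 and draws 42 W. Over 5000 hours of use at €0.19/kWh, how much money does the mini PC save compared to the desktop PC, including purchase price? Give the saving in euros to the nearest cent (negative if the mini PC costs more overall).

desktop PC: €0.00 + (190/1000) kW × 5000 h × €0.19 = €0.00 + €180.5 = €180.5
mini PC: €289.14 + (42/1000) kW × 5000 h × €0.19 = €289.14 + €39.9 = €329.04
Saving = €180.5 − €329.04 = −€148.54

-€148.54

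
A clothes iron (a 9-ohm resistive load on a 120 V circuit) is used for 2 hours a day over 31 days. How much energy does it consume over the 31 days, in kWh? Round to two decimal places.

99.20 kWh

Power = V²/R = 120²/9 = 1600 W = 1.6 kW
Runtime = 2 h/day × 31 days = 62 h
Energy = 1.6 kW × 62 h = 99.2 kWh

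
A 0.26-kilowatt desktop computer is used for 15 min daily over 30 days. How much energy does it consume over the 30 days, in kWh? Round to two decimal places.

1.95 kWh

Runtime = 15 min × 30 = 450 min = 7.5 h
Energy = 0.26 kW × 7.5 h = 1.95 kWh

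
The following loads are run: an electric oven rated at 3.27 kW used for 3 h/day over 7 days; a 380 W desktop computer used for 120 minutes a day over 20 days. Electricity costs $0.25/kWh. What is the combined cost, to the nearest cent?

electric oven: Runtime = 3 h/day × 7 days = 21 h
electric oven: 3.27 kW × 21 h = 68.67 kWh
desktop computer: Runtime = 120 min × 20 = 2400 min = 40 h
desktop computer: 0.38 kW × 40 h = 15.2 kWh
Total energy = 83.87 kWh
Cost = 83.87 × $0.25 = $20.97

$20.97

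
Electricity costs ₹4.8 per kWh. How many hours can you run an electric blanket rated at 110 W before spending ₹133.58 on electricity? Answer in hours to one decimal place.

Energy available = ₹133.58 ÷ ₹4.8/kWh = 27.8292 kWh
Hours = 27.8292 kWh ÷ 0.11 kW = 253.0 h

253.0 h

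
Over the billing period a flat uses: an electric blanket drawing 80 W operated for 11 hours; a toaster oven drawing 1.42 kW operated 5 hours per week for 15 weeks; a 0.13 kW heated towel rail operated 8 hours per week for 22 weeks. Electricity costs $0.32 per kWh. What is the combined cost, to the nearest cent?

electric blanket: 0.08 kW × 11 h = 0.88 kWh
toaster oven: Runtime = 5 h/week × 15 weeks = 75 h
toaster oven: 1.42 kW × 75 h = 106.5 kWh
heated towel rail: Runtime = 8 h/week × 22 weeks = 176 h
heated towel rail: 0.13 kW × 176 h = 22.88 kWh
Total energy = 130.26 kWh
Cost = 130.26 × $0.32 = $41.68

$41.68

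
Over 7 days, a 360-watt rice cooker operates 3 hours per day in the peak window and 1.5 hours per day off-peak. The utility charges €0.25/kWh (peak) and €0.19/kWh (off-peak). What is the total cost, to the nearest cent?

€2.61

Peak energy = 0.36 kW × 3 h × 7 = 7.56 kWh
Off-peak energy = 0.36 kW × 1.5 h × 7 = 3.78 kWh
Cost = 7.56 × €0.25 + 3.78 × €0.19 = €1.89 + €0.7182 = €2.61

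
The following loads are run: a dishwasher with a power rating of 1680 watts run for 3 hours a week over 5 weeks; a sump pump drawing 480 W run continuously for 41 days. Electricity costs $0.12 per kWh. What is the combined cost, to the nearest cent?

$59.70

dishwasher: Runtime = 3 h/week × 5 weeks = 15 h
dishwasher: 1.68 kW × 15 h = 25.2 kWh
sump pump: Runtime = 24 h × 41 = 984 h
sump pump: 0.48 kW × 984 h = 472.32 kWh
Total energy = 497.52 kWh
Cost = 497.52 × $0.12 = $59.70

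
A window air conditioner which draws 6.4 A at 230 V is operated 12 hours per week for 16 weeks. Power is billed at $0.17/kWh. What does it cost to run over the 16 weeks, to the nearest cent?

$48.05

Power = 6.4 A × 230 V = 1472 W = 1.472 kW
Runtime = 12 h/week × 16 weeks = 192 h
Energy = 1.472 kW × 192 h = 282.624 kWh
Cost = 282.624 kWh × $0.17/kWh = $48.05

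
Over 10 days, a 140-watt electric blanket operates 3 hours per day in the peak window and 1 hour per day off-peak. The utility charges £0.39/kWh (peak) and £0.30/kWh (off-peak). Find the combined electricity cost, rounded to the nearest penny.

Peak energy = 0.14 kW × 3 h × 10 = 4.2 kWh
Off-peak energy = 0.14 kW × 1 h × 10 = 1.4 kWh
Cost = 4.2 × £0.39 + 1.4 × £0.30 = £1.638 + £0.42 = £2.06

£2.06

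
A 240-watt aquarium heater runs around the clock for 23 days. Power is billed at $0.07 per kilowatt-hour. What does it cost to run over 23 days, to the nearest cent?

Runtime = 24 h × 23 = 552 h
Energy = 0.24 kW × 552 h = 132.48 kWh
Cost = 132.48 kWh × $0.07/kWh = $9.27

$9.27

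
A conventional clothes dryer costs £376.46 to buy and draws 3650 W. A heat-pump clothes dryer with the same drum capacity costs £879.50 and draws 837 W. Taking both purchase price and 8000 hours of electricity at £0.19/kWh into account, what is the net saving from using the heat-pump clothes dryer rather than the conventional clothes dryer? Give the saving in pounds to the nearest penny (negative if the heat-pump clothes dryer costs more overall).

conventional clothes dryer: £376.46 + (3650/1000) kW × 8000 h × £0.19 = £376.46 + £5548 = £5924.46
heat-pump clothes dryer: £879.50 + (837/1000) kW × 8000 h × £0.19 = £879.50 + £1272.24 = £2151.74
Saving = £5924.46 − £2151.74 = £3772.72

£3772.72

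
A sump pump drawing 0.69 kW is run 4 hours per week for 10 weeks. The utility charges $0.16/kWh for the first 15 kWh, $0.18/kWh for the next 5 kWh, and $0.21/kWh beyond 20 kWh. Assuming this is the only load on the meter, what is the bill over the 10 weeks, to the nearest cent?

$4.90

Runtime = 4 h/week × 10 weeks = 40 h
Energy = 0.69 kW × 40 h = 27.6 kWh
Tier 1 (0–15 kWh): 15 × $0.16 = $2.4
Tier 2 (15–20 kWh): 5 × $0.18 = $0.9
Above 20 kWh: 7.6 × $0.21 = $1.596
Bill = $4.90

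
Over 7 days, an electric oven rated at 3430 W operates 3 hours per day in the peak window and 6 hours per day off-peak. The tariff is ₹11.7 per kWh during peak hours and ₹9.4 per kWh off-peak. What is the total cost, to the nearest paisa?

Peak energy = 3.43 kW × 3 h × 7 = 72.03 kWh
Off-peak energy = 3.43 kW × 6 h × 7 = 144.06 kWh
Cost = 72.03 × ₹11.7 + 144.06 × ₹9.4 = ₹842.751 + ₹1354.164 = ₹2196.92

₹2196.92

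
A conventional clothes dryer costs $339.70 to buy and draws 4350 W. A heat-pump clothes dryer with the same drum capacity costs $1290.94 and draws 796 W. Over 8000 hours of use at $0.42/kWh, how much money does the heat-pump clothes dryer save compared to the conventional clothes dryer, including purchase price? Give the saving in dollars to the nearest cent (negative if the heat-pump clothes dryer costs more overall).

$10990.20

conventional clothes dryer: $339.70 + (4350/1000) kW × 8000 h × $0.42 = $339.70 + $14616 = $14955.7
heat-pump clothes dryer: $1290.94 + (796/1000) kW × 8000 h × $0.42 = $1290.94 + $2674.56 = $3965.5
Saving = $14955.7 − $3965.5 = $10990.2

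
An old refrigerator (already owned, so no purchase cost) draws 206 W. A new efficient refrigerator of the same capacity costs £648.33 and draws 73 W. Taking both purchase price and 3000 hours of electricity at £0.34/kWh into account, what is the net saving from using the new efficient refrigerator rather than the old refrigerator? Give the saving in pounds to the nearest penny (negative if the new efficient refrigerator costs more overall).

-£512.67

old refrigerator: £0.00 + (206/1000) kW × 3000 h × £0.34 = £0.00 + £210.12 = £210.12
new efficient refrigerator: £648.33 + (73/1000) kW × 3000 h × £0.34 = £648.33 + £74.46 = £722.79
Saving = £210.12 − £722.79 = −£512.67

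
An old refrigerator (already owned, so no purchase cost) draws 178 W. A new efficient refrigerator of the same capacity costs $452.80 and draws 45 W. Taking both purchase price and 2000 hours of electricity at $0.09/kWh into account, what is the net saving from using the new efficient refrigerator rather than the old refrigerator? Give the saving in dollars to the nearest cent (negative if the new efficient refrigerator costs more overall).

old refrigerator: $0.00 + (178/1000) kW × 2000 h × $0.09 = $0.00 + $32.04 = $32.04
new efficient refrigerator: $452.80 + (45/1000) kW × 2000 h × $0.09 = $452.80 + $8.1 = $460.9
Saving = $32.04 − $460.9 = −$428.86

-$428.86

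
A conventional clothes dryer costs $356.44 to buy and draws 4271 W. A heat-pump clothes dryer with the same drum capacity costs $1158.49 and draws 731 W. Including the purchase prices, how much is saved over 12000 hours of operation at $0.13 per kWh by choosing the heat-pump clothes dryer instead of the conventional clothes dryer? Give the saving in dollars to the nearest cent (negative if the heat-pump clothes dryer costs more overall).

conventional clothes dryer: $356.44 + (4271/1000) kW × 12000 h × $0.13 = $356.44 + $6662.76 = $7019.2
heat-pump clothes dryer: $1158.49 + (731/1000) kW × 12000 h × $0.13 = $1158.49 + $1140.36 = $2298.85
Saving = $7019.2 − $2298.85 = $4720.35

$4720.35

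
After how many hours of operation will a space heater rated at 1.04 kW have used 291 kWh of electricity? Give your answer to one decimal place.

Hours = 291 kWh ÷ 1.04 kW = 279.8 h

279.8 h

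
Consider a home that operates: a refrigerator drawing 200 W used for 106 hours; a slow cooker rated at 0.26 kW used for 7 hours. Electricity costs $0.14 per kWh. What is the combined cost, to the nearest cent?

$3.22

refrigerator: 0.2 kW × 106 h = 21.2 kWh
slow cooker: 0.26 kW × 7 h = 1.82 kWh
Total energy = 23.02 kWh
Cost = 23.02 × $0.14 = $3.22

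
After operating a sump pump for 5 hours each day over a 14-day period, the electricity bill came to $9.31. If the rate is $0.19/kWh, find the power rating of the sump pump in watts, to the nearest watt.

700 W

Energy = $9.31 ÷ $0.19/kWh = 49 kWh
Runtime = 5 h/day × 14 days = 70 h
Power = 49 kWh ÷ 70 h = 0.7 kW = 700 W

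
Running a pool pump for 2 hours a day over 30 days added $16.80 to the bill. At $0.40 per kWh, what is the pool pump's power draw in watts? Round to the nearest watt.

700 W

Energy = $16.80 ÷ $0.40/kWh = 42 kWh
Runtime = 2 h/day × 30 days = 60 h
Power = 42 kWh ÷ 60 h = 0.7 kW = 700 W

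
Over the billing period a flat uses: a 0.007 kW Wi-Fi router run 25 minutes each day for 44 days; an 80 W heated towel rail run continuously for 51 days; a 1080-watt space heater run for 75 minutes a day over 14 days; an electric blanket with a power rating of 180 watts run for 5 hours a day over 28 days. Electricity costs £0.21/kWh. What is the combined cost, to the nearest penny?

Wi-Fi router: Runtime = 25 min × 44 = 1100 min = 18.333333… h
Wi-Fi router: 0.007 kW × 18.333333… h = 0.128333… kWh
heated towel rail: Runtime = 24 h × 51 = 1224 h
heated towel rail: 0.08 kW × 1224 h = 97.92 kWh
space heater: Runtime = 75 min × 14 = 1050 min = 17.5 h
space heater: 1.08 kW × 17.5 h = 18.9 kWh
electric blanket: Runtime = 5 h/day × 28 days = 140 h
electric blanket: 0.18 kW × 140 h = 25.2 kWh
Total energy = 142.148333… kWh
Cost = 142.148333… × £0.21 = £29.85

£29.85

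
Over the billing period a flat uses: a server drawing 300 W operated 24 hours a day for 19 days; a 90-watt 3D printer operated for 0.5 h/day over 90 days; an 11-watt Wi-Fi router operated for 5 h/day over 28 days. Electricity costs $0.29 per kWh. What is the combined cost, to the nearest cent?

server: Runtime = 24 h × 19 = 456 h
server: 0.3 kW × 456 h = 136.8 kWh
3D printer: Runtime = 0.5 h/day × 90 days = 45 h
3D printer: 0.09 kW × 45 h = 4.05 kWh
Wi-Fi router: Runtime = 5 h/day × 28 days = 140 h
Wi-Fi router: 0.011 kW × 140 h = 1.54 kWh
Total energy = 142.39 kWh
Cost = 142.39 × $0.29 = $41.29

$41.29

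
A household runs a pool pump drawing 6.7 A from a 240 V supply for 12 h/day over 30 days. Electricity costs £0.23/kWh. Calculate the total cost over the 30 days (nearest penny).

£133.14

Power = 6.7 A × 240 V = 1608 W = 1.608 kW
Runtime = 12 h/day × 30 days = 360 h
Energy = 1.608 kW × 360 h = 578.88 kWh
Cost = 578.88 kWh × £0.23/kWh = £133.14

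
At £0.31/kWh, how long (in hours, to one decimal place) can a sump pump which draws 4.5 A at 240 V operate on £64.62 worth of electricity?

193.0 h

Power = 4.5 A × 240 V = 1080 W = 1.08 kW
Energy available = £64.62 ÷ £0.31/kWh = 208.4516 kWh
Hours = 208.4516 kWh ÷ 1.08 kW = 193.0 h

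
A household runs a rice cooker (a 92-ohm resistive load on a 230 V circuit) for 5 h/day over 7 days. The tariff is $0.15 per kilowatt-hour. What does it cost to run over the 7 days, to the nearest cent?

$3.02

Power = V²/R = 230²/92 = 575 W = 0.575 kW
Runtime = 5 h/day × 7 days = 35 h
Energy = 0.575 kW × 35 h = 20.125 kWh
Cost = 20.125 kWh × $0.15/kWh = $3.02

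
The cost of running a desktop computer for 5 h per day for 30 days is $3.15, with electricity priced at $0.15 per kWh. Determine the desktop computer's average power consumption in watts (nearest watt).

140 W

Energy = $3.15 ÷ $0.15/kWh = 21 kWh
Runtime = 5 h/day × 30 days = 150 h
Power = 21 kWh ÷ 150 h = 0.14 kW = 140 W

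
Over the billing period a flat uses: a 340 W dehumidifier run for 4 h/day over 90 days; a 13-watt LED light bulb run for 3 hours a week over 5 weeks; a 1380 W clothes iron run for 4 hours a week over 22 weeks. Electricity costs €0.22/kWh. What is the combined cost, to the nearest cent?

€53.69

dehumidifier: Runtime = 4 h/day × 90 days = 360 h
dehumidifier: 0.34 kW × 360 h = 122.4 kWh
LED light bulb: Runtime = 3 h/week × 5 weeks = 15 h
LED light bulb: 0.013 kW × 15 h = 0.195 kWh
clothes iron: Runtime = 4 h/week × 22 weeks = 88 h
clothes iron: 1.38 kW × 88 h = 121.44 kWh
Total energy = 244.035 kWh
Cost = 244.035 × €0.22 = €53.69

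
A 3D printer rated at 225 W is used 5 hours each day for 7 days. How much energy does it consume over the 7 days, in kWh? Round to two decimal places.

7.88 kWh

Runtime = 5 h/day × 7 days = 35 h
Energy = 0.225 kW × 35 h = 7.875 kWh ≈ 7.88 kWh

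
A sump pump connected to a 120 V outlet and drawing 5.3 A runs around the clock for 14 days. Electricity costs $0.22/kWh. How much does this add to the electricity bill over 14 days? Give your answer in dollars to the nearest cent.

$47.01

Power = 5.3 A × 120 V = 636 W = 0.636 kW
Runtime = 24 h × 14 = 336 h
Energy = 0.636 kW × 336 h = 213.696 kWh
Cost = 213.696 kWh × $0.22/kWh = $47.01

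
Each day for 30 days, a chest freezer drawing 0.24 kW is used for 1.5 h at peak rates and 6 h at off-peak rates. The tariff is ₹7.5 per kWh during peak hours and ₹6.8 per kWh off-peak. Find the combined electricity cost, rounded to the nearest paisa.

Peak energy = 0.24 kW × 1.5 h × 30 = 10.8 kWh
Off-peak energy = 0.24 kW × 6 h × 30 = 43.2 kWh
Cost = 10.8 × ₹7.5 + 43.2 × ₹6.8 = ₹81 + ₹293.76 = ₹374.76

₹374.76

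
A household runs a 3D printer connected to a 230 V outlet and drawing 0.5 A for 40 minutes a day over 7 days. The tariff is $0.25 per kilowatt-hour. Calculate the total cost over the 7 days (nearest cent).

Power = 0.5 A × 230 V = 115 W = 0.115 kW
Runtime = 40 min × 7 = 280 min = 4.666666… h
Energy = 0.115 kW × 4.666666… h = 0.536666… kWh
Cost = 0.536666… kWh × $0.25/kWh = $0.13

$0.13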